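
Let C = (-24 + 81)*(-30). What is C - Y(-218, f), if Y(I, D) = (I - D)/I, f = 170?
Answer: -186584/109 ≈ -1711.8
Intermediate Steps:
Y(I, D) = (I - D)/I
C = -1710 (C = 57*(-30) = -1710)
C - Y(-218, f) = -1710 - (-218 - 1*170)/(-218) = -1710 - (-1)*(-218 - 170)/218 = -1710 - (-1)*(-388)/218 = -1710 - 1*194/109 = -1710 - 194/109 = -186584/109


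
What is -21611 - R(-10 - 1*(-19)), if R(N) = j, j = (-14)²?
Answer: -21807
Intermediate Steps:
j = 196
R(N) = 196
-21611 - R(-10 - 1*(-19)) = -21611 - 1*196 = -21611 - 196 = -21807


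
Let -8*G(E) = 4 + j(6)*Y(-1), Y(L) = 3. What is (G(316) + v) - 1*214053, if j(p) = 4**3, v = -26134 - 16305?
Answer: -513033/2 ≈ -2.5652e+5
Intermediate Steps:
v = -42439
j(p) = 64
G(E) = -49/2 (G(E) = -(4 + 64*3)/8 = -(4 + 192)/8 = -1/8*196 = -49/2)
(G(316) + v) - 1*214053 = (-49/2 - 42439) - 1*214053 = -84927/2 - 214053 = -513033/2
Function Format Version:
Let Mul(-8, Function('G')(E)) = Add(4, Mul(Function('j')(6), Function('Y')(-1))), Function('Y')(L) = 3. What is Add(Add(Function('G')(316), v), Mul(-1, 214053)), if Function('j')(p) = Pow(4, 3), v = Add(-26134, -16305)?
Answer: Rational(-513033, 2) ≈ -2.5652e+5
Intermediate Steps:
v = -42439
Function('j')(p) = 64
Function('G')(E) = Rational(-49, 2) (Function('G')(E) = Mul(Rational(-1, 8), Add(4, Mul(64, 3))) = Mul(Rational(-1, 8), Add(4, 192)) = Mul(Rational(-1, 8), 196) = Rational(-49, 2))
Add(Add(Function('G')(316), v), Mul(-1, 214053)) = Add(Add(Rational(-49, 2), -42439), Mul(-1, 214053)) = Add(Rational(-84927, 2), -214053) = Rational(-513033, 2)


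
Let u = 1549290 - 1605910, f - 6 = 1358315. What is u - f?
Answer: -1414941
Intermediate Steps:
f = 1358321 (f = 6 + 1358315 = 1358321)
u = -56620
u - f = -56620 - 1*1358321 = -56620 - 1358321 = -1414941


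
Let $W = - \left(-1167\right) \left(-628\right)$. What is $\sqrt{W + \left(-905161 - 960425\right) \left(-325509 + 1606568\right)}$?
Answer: $5 i \sqrt{95597058738} \approx 1.5459 \cdot 10^{6} i$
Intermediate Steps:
$W = -732876$ ($W = \left(-1\right) 732876 = -732876$)
$\sqrt{W + \left(-905161 - 960425\right) \left(-325509 + 1606568\right)} = \sqrt{-732876 + \left(-905161 - 960425\right) \left(-325509 + 1606568\right)} = \sqrt{-732876 - 2389925735574} = \sqrt{-2389926468450} = 5 i \sqrt{95597058738}$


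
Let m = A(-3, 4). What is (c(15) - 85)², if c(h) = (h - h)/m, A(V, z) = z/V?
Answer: 7225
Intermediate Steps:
m = -4/3 (m = 4/(-3) = 4*(-⅓) = -4/3 ≈ -1.3333)
c(h) = 0 (c(h) = (h - h)/(-4/3) = 0*(-¾) = 0)
(c(15) - 85)² = (0 - 85)² = (-85)² = 7225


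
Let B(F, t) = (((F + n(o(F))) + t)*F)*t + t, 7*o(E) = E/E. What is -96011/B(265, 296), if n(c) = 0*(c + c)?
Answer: -96011/44005136 ≈ -0.0021818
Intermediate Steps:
o(E) = ⅐ (o(E) = (E/E)/7 = (⅐)*1 = ⅐)
n(c) = 0 (n(c) = 0*(2*c) = 0)
B(F, t) = t + F*t*(F + t) (B(F, t) = (((F + 0) + t)*F)*t + t = ((F + t)*F)*t + t = (F*(F + t))*t + t = F*t*(F + t) + t = t + F*t*(F + t))
-96011/B(265, 296) = -96011*1/(296*(1 + 265² + 265*296)) = -96011*1/(296*(1 + 70225 + 78440)) = -96011/(296*148666) = -96011/44005136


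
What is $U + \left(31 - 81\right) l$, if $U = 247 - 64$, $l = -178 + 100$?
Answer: $4083$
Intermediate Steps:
$l = -78$
$U = 183$ ($U = 247 - 64 = 183$)
$U + \left(31 - 81\right) l = 183 + \left(31 - 81\right) \left(-78\right) = 183 - -3900 = 183 + 3900 = 4083$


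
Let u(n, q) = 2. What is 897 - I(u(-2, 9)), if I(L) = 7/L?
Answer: 1787/2 ≈ 893.50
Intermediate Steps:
897 - I(u(-2, 9)) = 897 - 7/2 = 1787/2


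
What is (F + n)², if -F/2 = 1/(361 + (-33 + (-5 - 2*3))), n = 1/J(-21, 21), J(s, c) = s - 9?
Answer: 142129/90440100 ≈ 0.0015715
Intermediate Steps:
J(s, c) = -9 + s
n = -1/30 (n = 1/(-9 - 21) = 1/(-30) = -1/30 ≈ -0.033333)
F = -2/317 (F = -2/(361 + (-33 + (-5 - 2*3))) = -2/(361 + (-33 + (-5 - 6))) = -2/(361 + (-33 - 11)) = -2/(361 - 44) = -2/317 ≈ -0.0063092)
(F + n)² = (-2/317 - 1/30)² = (-377/9510)² = 142129/90440100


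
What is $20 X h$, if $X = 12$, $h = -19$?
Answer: $-4560$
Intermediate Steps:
$20 X h = 20 \cdot 12 \left(-19\right) = 240 \left(-19\right) = -4560$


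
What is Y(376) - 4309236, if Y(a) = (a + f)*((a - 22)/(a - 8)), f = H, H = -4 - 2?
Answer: -396416967/92 ≈ -4.3089e+6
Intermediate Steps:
H = -6
f = -6
Y(a) = (-22 + a)*(-6 + a)/(-8 + a) (Y(a) = (a - 6)*((a - 22)/(a - 8)) = (-6 + a)*((-22 + a)/(-8 + a)) = (-22 + a)*(-6 + a)/(-8 + a))
Y(376) - 4309236 = (132 + 376² - 28*376)/(-8 + 376) - 4309236 = (132 + 141376 - 10528)/368 - 4309236 = (1/368)*130980 - 4309236 = 32745/92 - 4309236 = -396416967/92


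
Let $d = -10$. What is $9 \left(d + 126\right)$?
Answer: $1044$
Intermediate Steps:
$9 \left(d + 126\right) = 9 \left(-10 + 126\right) = 9 \cdot 116 = 1044$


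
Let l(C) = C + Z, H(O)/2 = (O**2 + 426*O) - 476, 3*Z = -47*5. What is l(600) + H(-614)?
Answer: 691301/3 ≈ 2.3043e+5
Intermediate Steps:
Z = -235/3 (Z = (-47*5)/3 = (1/3)*(-235) = -235/3 ≈ -78.333)
H(O) = -952 + 2*O**2 + 852*O (H(O) = 2*((O**2 + 426*O) - 476) = 2*(-476 + O**2 + 426*O) = -952 + 2*O**2 + 852*O)
l(C) = -235/3 + C (l(C) = C - 235/3 = -235/3 + C)
l(600) + H(-614) = (-235/3 + 600) + (-952 + 2*(-614)**2 + 852*(-614)) = 1565/3 + (-952 + 2*376996 - 523128) = 1565/3 + (-952 + 753992 - 523128) = 1565/3 + 229912 = 691301/3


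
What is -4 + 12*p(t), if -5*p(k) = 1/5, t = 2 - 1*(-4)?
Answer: -112/25 ≈ -4.4800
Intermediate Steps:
t = 6 (t = 2 + 4 = 6)
p(k) = -1/25 (p(k) = -⅕/5 = -⅕*⅕ = -1/25)
-4 + 12*p(t) = -4 + 12*(-1/25) = -4 - 12/25 = -112/25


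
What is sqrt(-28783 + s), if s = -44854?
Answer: I*sqrt(73637) ≈ 271.36*I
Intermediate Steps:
sqrt(-28783 + s) = sqrt(-28783 - 44854) = sqrt(-73637) = I*sqrt(73637)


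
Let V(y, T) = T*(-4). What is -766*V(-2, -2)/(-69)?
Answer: 6128/69 ≈ 88.812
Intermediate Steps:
V(y, T) = -4*T
-766*V(-2, -2)/(-69) = -766*(-4*(-2))/(-69) = -6128*(-1)/69 = -766*(-8/69) = 6128/69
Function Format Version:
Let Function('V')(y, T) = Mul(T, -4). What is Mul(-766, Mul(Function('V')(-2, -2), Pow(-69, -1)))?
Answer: Rational(6128, 69) ≈ 88.812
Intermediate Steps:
Function('V')(y, T) = Mul(-4, T)
Mul(-766, Mul(Function('V')(-2, -2), Pow(-69, -1))) = Mul(-766, Mul(Mul(-4, -2), Pow(-69, -1))) = Mul(-766, Mul(8, Rational(-1, 69))) = Mul(-766, Rational(-8, 69)) = Rational(6128, 69)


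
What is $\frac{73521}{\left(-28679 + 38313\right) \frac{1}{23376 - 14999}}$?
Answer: $\frac{615885417}{9634} \approx 63928.0$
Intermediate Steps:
$\frac{73521}{\left(-28679 + 38313\right) \frac{1}{23376 - 14999}} = \frac{73521}{9634 \cdot \frac{1}{8377}} = \frac{73521}{\frac{9634}{8377}} = 73521 \cdot \frac{8377}{9634} = \frac{615885417}{9634}$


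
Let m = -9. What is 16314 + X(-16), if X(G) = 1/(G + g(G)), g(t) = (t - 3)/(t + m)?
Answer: 6215609/381 ≈ 16314.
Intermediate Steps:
g(t) = (-3 + t)/(-9 + t) (g(t) = (t - 3)/(t - 9) = (-3 + t)/(-9 + t))
X(G) = 1/(G + (-3 + G)/(-9 + G))
16314 + X(-16) = 16314 + (-9 - 16)/(-3 - 16 - 16*(-9 - 16)) = 16314 - 25/(-3 - 16 - 16*(-25)) = 16314 - 25/(-3 - 16 + 400) = 16314 - 25/381 = 6215609/381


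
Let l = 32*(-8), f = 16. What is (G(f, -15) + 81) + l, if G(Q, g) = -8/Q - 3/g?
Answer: -1753/10 ≈ -175.30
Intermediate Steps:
l = -256
(G(f, -15) + 81) + l = ((-8/16 - 3/(-15)) + 81) - 256 = ((-8*1/16 - 3*(-1/15)) + 81) - 256 = ((-½ + ⅕) + 81) - 256 = (-3/10 + 81) - 256 = 807/10 - 256 = -1753/10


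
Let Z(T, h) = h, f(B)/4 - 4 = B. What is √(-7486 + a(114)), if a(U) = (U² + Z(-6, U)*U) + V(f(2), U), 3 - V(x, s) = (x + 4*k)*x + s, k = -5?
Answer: √18299 ≈ 135.27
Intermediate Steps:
f(B) = 16 + 4*B
V(x, s) = 3 - s - x*(-20 + x) (V(x, s) = 3 - ((x + 4*(-5))*x + s) = 3 - ((x - 20)*x + s) = 3 - ((-20 + x)*x + s) = 3 - (x*(-20 + x) + s) = 3 - (s + x*(-20 + x)) = 3 + (-s - x*(-20 + x)) = 3 - s - x*(-20 + x))
a(U) = -93 - U + 2*U² (a(U) = (U² + U*U) + (3 - U - (16 + 4*2)² + 20*(16 + 4*2)) = (U² + U²) + (3 - U - (16 + 8)² + 20*(16 + 8)) = 2*U² + (3 - U - 1*24² + 20*24) = 2*U² + (3 - U - 1*576 + 480) = 2*U² + (3 - U - 576 + 480) = 2*U² + (-93 - U) = -93 - U + 2*U²)
√(-7486 + a(114)) = √(-7486 + (-93 - 1*114 + 2*114²)) = √(-7486 + (-93 - 114 + 2*12996)) = √(-7486 + (-93 - 114 + 25992)) = √(-7486 + 25785) = √18299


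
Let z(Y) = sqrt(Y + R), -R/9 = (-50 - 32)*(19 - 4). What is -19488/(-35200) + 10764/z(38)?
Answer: 609/1100 + 5382*sqrt(2777)/2777 ≈ 102.68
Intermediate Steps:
R = 11070 (R = -9*(-50 - 32)*(19 - 4) = -(-738)*15 = -9*(-1230) = 11070)
z(Y) = sqrt(11070 + Y) (z(Y) = sqrt(Y + 11070) = sqrt(11070 + Y))
-19488/(-35200) + 10764/z(38) = -19488/(-35200) + 10764/(sqrt(11070 + 38)) = -19488*(-1/35200) + 10764/(sqrt(11108)) = 609/1100 + 10764/((2*sqrt(2777))) = 609/1100 + 10764*(sqrt(2777)/5554) = 609/1100 + 5382*sqrt(2777)/2777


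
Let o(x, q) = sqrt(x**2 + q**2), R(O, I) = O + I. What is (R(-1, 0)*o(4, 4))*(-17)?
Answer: 68*sqrt(2) ≈ 96.167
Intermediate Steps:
R(O, I) = I + O
o(x, q) = sqrt(q**2 + x**2)
(R(-1, 0)*o(4, 4))*(-17) = ((0 - 1)*sqrt(4**2 + 4**2))*(-17) = -sqrt(16 + 16)*(-17) = -sqrt(32)*(-17) = -4*sqrt(2)*(-17) = 68*sqrt(2)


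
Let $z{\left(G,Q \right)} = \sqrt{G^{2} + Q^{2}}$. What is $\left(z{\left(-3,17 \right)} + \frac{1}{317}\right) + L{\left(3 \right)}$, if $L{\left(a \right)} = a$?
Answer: $\frac{952}{317} + \sqrt{298} \approx 20.266$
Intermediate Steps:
$\left(z{\left(-3,17 \right)} + \frac{1}{317}\right) + L{\left(3 \right)} = \left(\sqrt{\left(-3\right)^{2} + 17^{2}} + \frac{1}{317}\right) + 3 = \left(\sqrt{9 + 289} + \frac{1}{317}\right) + 3 = \left(\sqrt{298} + \frac{1}{317}\right) + 3 = \left(\frac{1}{317} + \sqrt{298}\right) + 3 = \frac{952}{317} + \sqrt{298}$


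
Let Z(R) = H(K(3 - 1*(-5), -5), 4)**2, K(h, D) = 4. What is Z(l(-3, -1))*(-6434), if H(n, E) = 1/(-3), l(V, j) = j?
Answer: -6434/9 ≈ -714.89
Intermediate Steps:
H(n, E) = -1/3
Z(R) = 1/9 (Z(R) = (-1/3)**2 = 1/9)
Z(l(-3, -1))*(-6434) = (1/9)*(-6434) = -6434/9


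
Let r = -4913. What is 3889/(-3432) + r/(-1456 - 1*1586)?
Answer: 64501/133848 ≈ 0.48190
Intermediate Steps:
3889/(-3432) + r/(-1456 - 1*1586) = 3889/(-3432) - 4913/(-1456 - 1*1586) = 3889*(-1/3432) - 4913/(-1456 - 1586) = -3889/3432 - 4913/(-3042) = -3889/3432 - 4913*(-1/3042) = -3889/3432 + 4913/3042 = 64501/133848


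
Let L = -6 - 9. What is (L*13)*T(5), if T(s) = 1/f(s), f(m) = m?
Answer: -39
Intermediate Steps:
L = -15
T(s) = 1/s
(L*13)*T(5) = -15*13/5 = -195*1/5 = -39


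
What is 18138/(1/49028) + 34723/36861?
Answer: 32779376491627/36861 ≈ 8.8927e+8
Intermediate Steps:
18138/(1/49028) + 34723/36861 = 18138/(1/49028) + 34723*(1/36861) = 18138*49028 + 34723/36861 = 889269864 + 34723/36861 = 32779376491627/36861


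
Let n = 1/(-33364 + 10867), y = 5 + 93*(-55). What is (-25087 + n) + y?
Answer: -679341910/22497 ≈ -30197.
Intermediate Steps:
y = -5110 (y = 5 - 5115 = -5110)
n = -1/22497 (n = 1/(-22497) = -1/22497 ≈ -4.4450e-5)
(-25087 + n) + y = (-25087 - 1/22497) - 5110 = -564382240/22497 - 5110 = -679341910/22497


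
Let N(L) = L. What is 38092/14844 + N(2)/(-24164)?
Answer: 115053175/44836302 ≈ 2.5661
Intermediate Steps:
38092/14844 + N(2)/(-24164) = 38092/14844 + 2/(-24164) = 38092*(1/14844) + 2*(-1/24164) = 9523/3711 - 1/12082 = 115053175/44836302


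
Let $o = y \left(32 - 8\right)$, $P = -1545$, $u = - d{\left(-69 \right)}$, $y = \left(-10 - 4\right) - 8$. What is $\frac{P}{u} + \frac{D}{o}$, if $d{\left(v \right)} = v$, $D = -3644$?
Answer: $- \frac{47027}{3036} \approx -15.49$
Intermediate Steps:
$y = -22$ ($y = -14 - 8 = -22$)
$u = 69$ ($u = \left(-1\right) \left(-69\right) = 69$)
$o = -528$ ($o = - 22 \left(32 - 8\right) = \left(-22\right) 24 = -528$)
$\frac{P}{u} + \frac{D}{o} = - \frac{1545}{69} - \frac{3644}{-528} = \left(-1545\right) \frac{1}{69} - - \frac{911}{132} = - \frac{515}{23} + \frac{911}{132} = - \frac{47027}{3036}$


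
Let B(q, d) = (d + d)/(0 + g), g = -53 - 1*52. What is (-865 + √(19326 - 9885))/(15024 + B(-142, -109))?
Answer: -90825/1577738 + 315*√1049/1577738 ≈ -0.051100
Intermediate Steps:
g = -105 (g = -53 - 52 = -105)
B(q, d) = -2*d/105 (B(q, d) = (d + d)/(0 - 105) = (2*d)/(-105) = (2*d)*(-1/105) = -2*d/105)
(-865 + √(19326 - 9885))/(15024 + B(-142, -109)) = (-865 + √(19326 - 9885))/(15024 - 2/105*(-109)) = (-865 + √9441)/(15024 + 218/105) = (-865 + 3*√1049)/(1577738/105) = (-865 + 3*√1049)*(105/1577738) = -90825/1577738 + 315*√1049/1577738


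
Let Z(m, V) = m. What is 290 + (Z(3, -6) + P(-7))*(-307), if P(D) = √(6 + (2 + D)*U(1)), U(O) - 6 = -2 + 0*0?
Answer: -631 - 307*I*√14 ≈ -631.0 - 1148.7*I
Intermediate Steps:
U(O) = 4 (U(O) = 6 + (-2 + 0*0) = 6 + (-2 + 0) = 6 - 2 = 4)
P(D) = √(14 + 4*D) (P(D) = √(6 + (2 + D)*4) = √(6 + (8 + 4*D)) = √(14 + 4*D))
290 + (Z(3, -6) + P(-7))*(-307) = 290 + (3 + √(14 + 4*(-7)))*(-307) = 290 + (3 + √(14 - 28))*(-307) = 290 + (3 + √(-14))*(-307) = 290 + (3 + I*√14)*(-307) = 290 + (-921 - 307*I*√14) = -631 - 307*I*√14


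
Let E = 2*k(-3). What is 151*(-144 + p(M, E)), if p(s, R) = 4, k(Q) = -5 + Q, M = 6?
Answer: -21140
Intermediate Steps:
E = -16 (E = 2*(-5 - 3) = 2*(-8) = -16)
151*(-144 + p(M, E)) = 151*(-144 + 4) = 151*(-140) = -21140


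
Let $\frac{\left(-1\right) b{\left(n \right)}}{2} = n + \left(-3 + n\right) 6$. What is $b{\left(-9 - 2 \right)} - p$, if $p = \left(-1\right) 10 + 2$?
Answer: $198$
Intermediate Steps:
$b{\left(n \right)} = 36 - 14 n$ ($b{\left(n \right)} = - 2 \left(n + \left(-3 + n\right) 6\right) = - 2 \left(n + \left(-18 + 6 n\right)\right) = - 2 \left(-18 + 7 n\right) = 36 - 14 n$)
$p = -8$ ($p = -10 + 2 = -8$)
$b{\left(-9 - 2 \right)} - p = \left(36 - 14 \left(-9 - 2\right)\right) - -8 = \left(36 - 14 \left(-9 - 2\right)\right) + 8 = \left(36 - -154\right) + 8 = \left(36 + 154\right) + 8 = 190 + 8 = 198$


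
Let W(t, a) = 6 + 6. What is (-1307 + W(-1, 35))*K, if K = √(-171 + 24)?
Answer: -9065*I*√3 ≈ -15701.0*I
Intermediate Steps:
W(t, a) = 12
K = 7*I*√3 (K = √(-147) = 7*I*√3 ≈ 12.124*I)
(-1307 + W(-1, 35))*K = (-1307 + 12)*(7*I*√3) = -9065*I*√3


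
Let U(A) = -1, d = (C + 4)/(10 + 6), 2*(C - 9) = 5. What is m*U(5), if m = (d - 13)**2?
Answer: -148225/1024 ≈ -144.75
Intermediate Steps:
C = 23/2 (C = 9 + (1/2)*5 = 9 + 5/2 = 23/2 ≈ 11.500)
d = 31/32 (d = (23/2 + 4)/(10 + 6) = (31/2)/16 = (31/2)*(1/16) = 31/32 ≈ 0.96875)
m = 148225/1024 (m = (31/32 - 13)**2 = (-385/32)**2 = 148225/1024 ≈ 144.75)
m*U(5) = (148225/1024)*(-1) = -148225/1024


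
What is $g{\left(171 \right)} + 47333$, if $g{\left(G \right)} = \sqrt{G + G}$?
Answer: $47333 + 3 \sqrt{38} \approx 47352.0$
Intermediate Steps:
$g{\left(G \right)} = \sqrt{2} \sqrt{G}$ ($g{\left(G \right)} = \sqrt{2 G} = \sqrt{2} \sqrt{G}$)
$g{\left(171 \right)} + 47333 = \sqrt{2} \sqrt{171} + 47333 = \sqrt{2} \cdot 3 \sqrt{19} + 47333 = 3 \sqrt{38} + 47333 = 47333 + 3 \sqrt{38}$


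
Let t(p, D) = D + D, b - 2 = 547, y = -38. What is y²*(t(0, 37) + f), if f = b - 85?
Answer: 776872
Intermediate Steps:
b = 549 (b = 2 + 547 = 549)
t(p, D) = 2*D
f = 464 (f = 549 - 85 = 464)
y²*(t(0, 37) + f) = (-38)²*(2*37 + 464) = 1444*(74 + 464) = 1444*538 = 776872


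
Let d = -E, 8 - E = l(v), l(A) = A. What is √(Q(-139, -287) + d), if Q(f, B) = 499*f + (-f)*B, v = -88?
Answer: 135*I*√6 ≈ 330.68*I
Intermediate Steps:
E = 96 (E = 8 - 1*(-88) = 8 + 88 = 96)
Q(f, B) = 499*f - B*f
d = -96 (d = -1*96 = -96)
√(Q(-139, -287) + d) = √(-139*(499 - 1*(-287)) - 96) = √(-139*(499 + 287) - 96) = √(-139*786 - 96) = √(-109254 - 96) = √(-109350) = 135*I*√6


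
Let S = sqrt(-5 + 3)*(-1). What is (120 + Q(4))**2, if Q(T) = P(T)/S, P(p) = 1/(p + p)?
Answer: (1920 + I*sqrt(2))**2/256 ≈ 14400.0 + 21.213*I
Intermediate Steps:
P(p) = 1/(2*p)
S = -I*sqrt(2) (S = sqrt(-2)*(-1) = (I*sqrt(2))*(-1) = -I*sqrt(2) ≈ -1.4142*I)
Q(T) = I*sqrt(2)/(4*T) (Q(T) = (1/(2*T))/((-I*sqrt(2))) = (1/(2*T))*(I*sqrt(2)/2) = I*sqrt(2)/(4*T))
(120 + Q(4))**2 = (120 + (1/4)*I*sqrt(2)/4)**2 = (120 + (1/4)*I*sqrt(2)*(1/4))**2 = (120 + I*sqrt(2)/16)**2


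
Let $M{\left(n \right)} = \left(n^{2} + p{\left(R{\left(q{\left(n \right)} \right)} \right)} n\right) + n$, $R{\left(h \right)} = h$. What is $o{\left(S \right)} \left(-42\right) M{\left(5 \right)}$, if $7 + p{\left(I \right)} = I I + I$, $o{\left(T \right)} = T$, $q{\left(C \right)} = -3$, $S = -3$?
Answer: $3150$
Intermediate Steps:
$p{\left(I \right)} = -7 + I + I^{2}$ ($p{\left(I \right)} = -7 + \left(I I + I\right) = -7 + \left(I^{2} + I\right) = -7 + \left(I + I^{2}\right) = -7 + I + I^{2}$)
$M{\left(n \right)} = n^{2}$ ($M{\left(n \right)} = \left(n^{2} + \left(-7 - 3 + \left(-3\right)^{2}\right) n\right) + n = \left(n^{2} + \left(-7 - 3 + 9\right) n\right) + n = \left(n^{2} - n\right) + n = n^{2}$)
$o{\left(S \right)} \left(-42\right) M{\left(5 \right)} = \left(-3\right) \left(-42\right) 5^{2} = 126 \cdot 25 = 3150$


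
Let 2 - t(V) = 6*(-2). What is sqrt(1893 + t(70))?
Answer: sqrt(1907) ≈ 43.669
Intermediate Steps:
t(V) = 14 (t(V) = 2 - 6*(-2) = 2 - 1*(-12) = 2 + 12 = 14)
sqrt(1893 + t(70)) = sqrt(1893 + 14) = sqrt(1907)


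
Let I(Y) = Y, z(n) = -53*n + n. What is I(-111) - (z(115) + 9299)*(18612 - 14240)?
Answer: -14510779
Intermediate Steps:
z(n) = -52*n
I(-111) - (z(115) + 9299)*(18612 - 14240) = -111 - (-52*115 + 9299)*(18612 - 14240) = -111 - (-5980 + 9299)*4372 = -111 - 3319*4372 = -111 - 1*14510668 = -111 - 14510668 = -14510779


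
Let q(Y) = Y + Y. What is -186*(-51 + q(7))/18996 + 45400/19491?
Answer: 166092577/61708506 ≈ 2.6916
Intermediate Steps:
q(Y) = 2*Y
-186*(-51 + q(7))/18996 + 45400/19491 = -186*(-51 + 2*7)/18996 + 45400/19491 = -186*(-51 + 14)*(1/18996) + 45400*(1/19491) = -186*(-37)*(1/18996) + 45400/19491 = 6882*(1/18996) + 45400/19491 = 1147/3166 + 45400/19491 = 166092577/61708506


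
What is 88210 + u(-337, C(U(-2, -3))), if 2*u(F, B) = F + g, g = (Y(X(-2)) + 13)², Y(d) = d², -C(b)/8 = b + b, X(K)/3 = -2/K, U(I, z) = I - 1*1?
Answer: 176567/2 ≈ 88284.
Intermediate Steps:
U(I, z) = -1 + I (U(I, z) = I - 1 = -1 + I)
X(K) = -6/K (X(K) = 3*(-2/K) = -6/K)
C(b) = -16*b (C(b) = -8*(b + b) = -16*b)
g = 484 (g = ((-6/(-2))² + 13)² = ((-6*(-½))² + 13)² = (3² + 13)² = (9 + 13)² = 22² = 484)
u(F, B) = 242 + F/2 (u(F, B) = (F + 484)/2 = (484 + F)/2 = 242 + F/2)
88210 + u(-337, C(U(-2, -3))) = 88210 + (242 + (½)*(-337)) = 88210 + (242 - 337/2) = 88210 + 147/2 = 176567/2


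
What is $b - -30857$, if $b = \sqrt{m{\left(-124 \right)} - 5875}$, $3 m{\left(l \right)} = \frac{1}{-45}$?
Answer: $30857 + \frac{i \sqrt{11896890}}{45} \approx 30857.0 + 76.649 i$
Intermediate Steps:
$m{\left(l \right)} = - \frac{1}{135}$ ($m{\left(l \right)} = \frac{1}{3 \left(-45\right)} = \frac{1}{3} \left(- \frac{1}{45}\right) = - \frac{1}{135}$)
$b = \frac{i \sqrt{11896890}}{45}$ ($b = \sqrt{- \frac{1}{135} - 5875} = \sqrt{- \frac{793126}{135}} = \frac{i \sqrt{11896890}}{45} \approx 76.649 i$)
$b - -30857 = \frac{i \sqrt{11896890}}{45} - -30857 = \frac{i \sqrt{11896890}}{45} + 30857 = 30857 + \frac{i \sqrt{11896890}}{45}$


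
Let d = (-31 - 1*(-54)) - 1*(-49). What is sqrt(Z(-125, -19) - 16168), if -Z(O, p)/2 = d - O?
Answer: 91*I*sqrt(2) ≈ 128.69*I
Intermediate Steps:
d = 72 (d = (-31 + 54) + 49 = 23 + 49 = 72)
Z(O, p) = -144 + 2*O (Z(O, p) = -2*(72 - O) = -144 + 2*O)
sqrt(Z(-125, -19) - 16168) = sqrt((-144 + 2*(-125)) - 16168) = sqrt((-144 - 250) - 16168) = sqrt(-394 - 16168) = sqrt(-16562) = 91*I*sqrt(2)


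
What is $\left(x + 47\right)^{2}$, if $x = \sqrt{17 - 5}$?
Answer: $2221 + 188 \sqrt{3} \approx 2546.6$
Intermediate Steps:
$x = 2 \sqrt{3}$ ($x = \sqrt{12} = 2 \sqrt{3} \approx 3.4641$)
$\left(x + 47\right)^{2} = \left(2 \sqrt{3} + 47\right)^{2} = \left(47 + 2 \sqrt{3}\right)^{2}$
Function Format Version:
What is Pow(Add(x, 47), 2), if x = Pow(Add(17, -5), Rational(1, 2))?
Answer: Add(2221, Mul(188, Pow(3, Rational(1, 2)))) ≈ 2546.6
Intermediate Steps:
x = Mul(2, Pow(3, Rational(1, 2))) (x = Pow(12, Rational(1, 2)) = Mul(2, Pow(3, Rational(1, 2))) ≈ 3.4641)
Pow(Add(x, 47), 2) = Pow(Add(Mul(2, Pow(3, Rational(1, 2))), 47), 2) = Pow(Add(47, Mul(2, Pow(3, Rational(1, 2)))), 2)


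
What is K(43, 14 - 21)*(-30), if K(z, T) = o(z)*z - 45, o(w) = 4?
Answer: -3810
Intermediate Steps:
K(z, T) = -45 + 4*z (K(z, T) = 4*z - 45 = -45 + 4*z)
K(43, 14 - 21)*(-30) = (-45 + 4*43)*(-30) = (-45 + 172)*(-30) = 127*(-30) = -3810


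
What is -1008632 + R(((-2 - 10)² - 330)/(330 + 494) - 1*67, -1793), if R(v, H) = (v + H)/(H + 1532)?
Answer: -12051049979/11948 ≈ -1.0086e+6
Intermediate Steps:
R(v, H) = (H + v)/(1532 + H)
-1008632 + R(((-2 - 10)² - 330)/(330 + 494) - 1*67, -1793) = -1008632 + (-1793 + (((-2 - 10)² - 330)/(330 + 494) - 1*67))/(1532 - 1793) = -1008632 + (-1793 + (((-12)² - 330)/824 - 67))/(-261) = -1008632 - (-1793 + ((144 - 330)*(1/824) - 67))/261 = -1008632 - (-1793 + (-186*1/824 - 67))/261 = -1008632 - (-1793 + (-93/412 - 67))/261 = -1008632 - (-1793 - 27697/412)/261 = -1008632 - 1/261*(-766413/412) = -1008632 + 85157/11948 = -12051049979/11948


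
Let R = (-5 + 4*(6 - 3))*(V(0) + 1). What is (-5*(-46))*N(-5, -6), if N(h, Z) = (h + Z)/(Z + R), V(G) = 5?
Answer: -1265/18 ≈ -70.278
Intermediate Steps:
R = 42 (R = (-5 + 4*(6 - 3))*(5 + 1) = (-5 + 4*3)*6 = (-5 + 12)*6 = 7*6 = 42)
N(h, Z) = (Z + h)/(42 + Z) (N(h, Z) = (h + Z)/(Z + 42) = (Z + h)/(42 + Z))
(-5*(-46))*N(-5, -6) = (-5*(-46))*((-6 - 5)/(42 - 6)) = 230*(-11/36) = -1265/18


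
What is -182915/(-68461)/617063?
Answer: 182915/42244750043 ≈ 4.3299e-6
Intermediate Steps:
-182915/(-68461)/617063 = -182915*(-1/68461)*(1/617063) = (182915/68461)*(1/617063) = 182915/42244750043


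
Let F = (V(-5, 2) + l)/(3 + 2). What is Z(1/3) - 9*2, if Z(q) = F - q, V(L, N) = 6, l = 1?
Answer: -254/15 ≈ -16.933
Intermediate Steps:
F = 7/5 (F = (6 + 1)/(3 + 2) = 7/5 ≈ 1.4000)
Z(q) = 7/5 - q
Z(1/3) - 9*2 = (7/5 - 1/3) - 9*2 = (7/5 - 1*⅓) - 18 = (7/5 - ⅓) - 18 = 16/15 - 18 = -254/15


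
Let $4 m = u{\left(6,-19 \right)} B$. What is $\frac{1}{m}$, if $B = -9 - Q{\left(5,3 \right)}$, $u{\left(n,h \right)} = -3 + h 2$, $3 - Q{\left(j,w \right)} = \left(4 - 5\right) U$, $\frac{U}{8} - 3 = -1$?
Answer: $\frac{1}{287} \approx 0.0034843$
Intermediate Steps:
$U = 16$ ($U = 24 + 8 \left(-1\right) = 24 - 8 = 16$)
$Q{\left(j,w \right)} = 19$ ($Q{\left(j,w \right)} = 3 - \left(4 - 5\right) 16 = 3 - \left(-1\right) 16 = 3 - -16 = 3 + 16 = 19$)
$u{\left(n,h \right)} = -3 + 2 h$
$B = -28$ ($B = -9 - 19 = -28$)
$m = 287$ ($m = \frac{\left(-3 + 2 \left(-19\right)\right) \left(-28\right)}{4} = \frac{\left(-3 - 38\right) \left(-28\right)}{4} = \frac{\left(-41\right) \left(-28\right)}{4} = \frac{1}{4} \cdot 1148 = 287$)
$\frac{1}{m} = \frac{1}{287}$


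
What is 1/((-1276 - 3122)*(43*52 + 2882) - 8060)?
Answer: -1/22517024 ≈ -4.4411e-8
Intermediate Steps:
1/((-1276 - 3122)*(43*52 + 2882) - 8060) = 1/(-4398*(2236 + 2882) - 8060) = 1/(-4398*5118 - 8060) = 1/(-22508964 - 8060) = 1/(-22517024) = -1/22517024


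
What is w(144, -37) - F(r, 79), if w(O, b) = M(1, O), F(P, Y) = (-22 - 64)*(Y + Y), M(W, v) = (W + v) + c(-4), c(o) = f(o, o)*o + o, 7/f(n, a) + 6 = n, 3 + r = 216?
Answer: 68659/5 ≈ 13732.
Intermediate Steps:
r = 213 (r = -3 + 216 = 213)
f(n, a) = 7/(-6 + n)
c(o) = o + 7*o/(-6 + o) (c(o) = (7/(-6 + o))*o + o = 7*o/(-6 + o) + o = o + 7*o/(-6 + o))
M(W, v) = -6/5 + W + v (M(W, v) = (W + v) - 4*(1 - 4)/(-6 - 4) = (W + v) - 4*(-3)/(-10) = (W + v) - 4*(-⅒)*(-3) = (W + v) - 6/5 = -6/5 + W + v)
F(P, Y) = -172*Y
w(O, b) = -⅕ + O (w(O, b) = -6/5 + 1 + O = -⅕ + O)
w(144, -37) - F(r, 79) = (-⅕ + 144) - (-172)*79 = 719/5 - 1*(-13588) = 719/5 + 13588 = 68659/5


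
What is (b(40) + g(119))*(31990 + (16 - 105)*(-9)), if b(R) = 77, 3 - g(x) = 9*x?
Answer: -32495881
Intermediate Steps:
g(x) = 3 - 9*x
(b(40) + g(119))*(31990 + (16 - 105)*(-9)) = (77 + (3 - 9*119))*(31990 + (16 - 105)*(-9)) = (77 + (3 - 1071))*(31990 - 89*(-9)) = (77 - 1068)*(31990 + 801) = -991*32791 = -32495881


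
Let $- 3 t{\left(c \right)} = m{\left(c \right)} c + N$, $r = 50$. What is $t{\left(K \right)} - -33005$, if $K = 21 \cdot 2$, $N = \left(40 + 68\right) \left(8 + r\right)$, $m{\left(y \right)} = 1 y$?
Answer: $30329$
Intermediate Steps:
$m{\left(y \right)} = y$
$N = 6264$ ($N = \left(40 + 68\right) \left(8 + 50\right) = 108 \cdot 58 = 6264$)
$K = 42$
$t{\left(c \right)} = -2088 - \frac{c^{2}}{3}$ ($t{\left(c \right)} = - \frac{c c + 6264}{3} = - \frac{c^{2} + 6264}{3} = - \frac{6264 + c^{2}}{3} = -2088 - \frac{c^{2}}{3}$)
$t{\left(K \right)} - -33005 = \left(-2088 - \frac{42^{2}}{3}\right) - -33005 = \left(-2088 - 588\right) + 33005 = -2676 + 33005 = 30329$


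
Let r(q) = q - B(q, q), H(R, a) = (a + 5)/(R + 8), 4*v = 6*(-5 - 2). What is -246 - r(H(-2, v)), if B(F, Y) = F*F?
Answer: -35171/144 ≈ -244.24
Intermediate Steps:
B(F, Y) = F²
v = -21/2 (v = (6*(-5 - 2))/4 = (6*(-7))/4 = (¼)*(-42) = -21/2 ≈ -10.500)
H(R, a) = (5 + a)/(8 + R)
r(q) = q - q²
-246 - r(H(-2, v)) = -246 - (5 - 21/2)/(8 - 2)*(1 - (5 - 21/2)/(8 - 2)) = -246 - -11/2/6*(1 - (-11)/(6*2)) = -246 - (⅙)*(-11/2)*(1 - (-11)/(6*2)) = -246 - (-11)*(1 - 1*(-11/12))/12 = -246 - (-11)*(1 + 11/12)/12 = -246 - (-11)*23/(12*12) = -246 - 1*(-253/144) = -246 + 253/144 = -35171/144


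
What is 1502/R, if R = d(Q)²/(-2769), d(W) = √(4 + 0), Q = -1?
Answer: -2079519/2 ≈ -1.0398e+6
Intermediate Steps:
d(W) = 2 (d(W) = √4 = 2)
R = -4/2769 (R = 2²/(-2769) = 4*(-1/2769) = -4/2769 ≈ -0.0014446)
1502/R = 1502/(-4/2769) = 1502*(-2769/4) = -2079519/2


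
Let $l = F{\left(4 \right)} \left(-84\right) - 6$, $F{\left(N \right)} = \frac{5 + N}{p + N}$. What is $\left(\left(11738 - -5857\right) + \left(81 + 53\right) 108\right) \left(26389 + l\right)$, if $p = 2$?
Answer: $841983219$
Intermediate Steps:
$F{\left(N \right)} = \frac{5 + N}{2 + N}$
$l = -132$ ($l = \frac{5 + 4}{2 + 4} \left(-84\right) - 6 = \frac{1}{6} \cdot 9 \left(-84\right) - 6 = \frac{3}{2} \left(-84\right) - 6 = -126 - 6 = -132$)
$\left(\left(11738 - -5857\right) + \left(81 + 53\right) 108\right) \left(26389 + l\right) = \left(\left(11738 - -5857\right) + \left(81 + 53\right) 108\right) \left(26389 - 132\right) = \left(\left(11738 + 5857\right) + 134 \cdot 108\right) 26257 = \left(17595 + 14472\right) 26257 = 32067 \cdot 26257 = 841983219$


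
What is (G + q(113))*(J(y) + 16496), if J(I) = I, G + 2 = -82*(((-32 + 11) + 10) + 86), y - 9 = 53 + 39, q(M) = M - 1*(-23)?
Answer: -99847552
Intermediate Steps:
q(M) = 23 + M (q(M) = M + 23 = 23 + M)
y = 101 (y = 9 + (53 + 39) = 9 + 92 = 101)
G = -6152 (G = -2 - 82*(((-32 + 11) + 10) + 86) = -2 - 82*((-21 + 10) + 86) = -2 - 82*(-11 + 86) = -2 - 82*75 = -2 - 6150 = -6152)
(G + q(113))*(J(y) + 16496) = (-6152 + (23 + 113))*(101 + 16496) = (-6152 + 136)*16597 = -6016*16597 = -99847552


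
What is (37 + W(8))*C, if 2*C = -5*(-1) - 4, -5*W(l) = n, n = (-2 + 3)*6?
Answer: 179/10 ≈ 17.900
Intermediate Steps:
n = 6 (n = 1*6 = 6)
W(l) = -6/5 (W(l) = -⅕*6 = -6/5)
C = ½ (C = (-5*(-1) - 4)/2 = (5 - 4)/2 = (½)*1 = ½ ≈ 0.50000)
(37 + W(8))*C = (37 - 6/5)*(½) = (179/5)*(½) = 179/10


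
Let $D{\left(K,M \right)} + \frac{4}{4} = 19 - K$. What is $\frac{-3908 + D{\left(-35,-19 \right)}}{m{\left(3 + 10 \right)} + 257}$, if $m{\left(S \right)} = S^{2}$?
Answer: $- \frac{1285}{142} \approx -9.0493$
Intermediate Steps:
$D{\left(K,M \right)} = 18 - K$ ($D{\left(K,M \right)} = -1 - \left(-19 + K\right) = 18 - K$)
$\frac{-3908 + D{\left(-35,-19 \right)}}{m{\left(3 + 10 \right)} + 257} = \frac{-3908 + \left(18 - -35\right)}{\left(3 + 10\right)^{2} + 257} = \frac{-3908 + \left(18 + 35\right)}{13^{2} + 257} = \frac{-3908 + 53}{169 + 257} = - \frac{3855}{426} = \left(-3855\right) \frac{1}{426} = - \frac{1285}{142}$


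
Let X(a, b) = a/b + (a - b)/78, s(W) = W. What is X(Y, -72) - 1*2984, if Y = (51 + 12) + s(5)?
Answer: -698057/234 ≈ -2983.1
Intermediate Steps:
Y = 68 (Y = (51 + 12) + 5 = 63 + 5 = 68)
X(a, b) = -b/78 + a/78 + a/b (X(a, b) = a/b + (a - b)*(1/78) = a/b + (-b/78 + a/78) = -b/78 + a/78 + a/b)
X(Y, -72) - 1*2984 = (68 + (1/78)*(-72)*(68 - 1*(-72)))/(-72) - 1*2984 = -(68 + (1/78)*(-72)*(68 + 72))/72 - 2984 = -(68 + (1/78)*(-72)*140)/72 - 2984 = -(68 - 1680/13)/72 - 2984 = -1/72*(-796/13) - 2984 = 199/234 - 2984 = -698057/234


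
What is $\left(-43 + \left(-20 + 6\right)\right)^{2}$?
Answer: $3249$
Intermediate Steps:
$\left(-43 + \left(-20 + 6\right)\right)^{2} = \left(-43 - 14\right)^{2} = \left(-57\right)^{2} = 3249$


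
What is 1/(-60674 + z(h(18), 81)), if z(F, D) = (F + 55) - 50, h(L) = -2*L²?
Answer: -1/61317 ≈ -1.6309e-5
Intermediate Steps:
z(F, D) = 5 + F (z(F, D) = (55 + F) - 50 = 5 + F)
1/(-60674 + z(h(18), 81)) = 1/(-60674 + (5 - 2*18²)) = 1/(-60674 + (5 - 2*324)) = 1/(-60674 + (5 - 648)) = 1/(-60674 - 643) = 1/(-61317) = -1/61317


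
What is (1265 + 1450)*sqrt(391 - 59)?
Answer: 5430*sqrt(83) ≈ 49470.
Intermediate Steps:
(1265 + 1450)*sqrt(391 - 59) = 2715*sqrt(332) = 2715*(2*sqrt(83)) = 5430*sqrt(83)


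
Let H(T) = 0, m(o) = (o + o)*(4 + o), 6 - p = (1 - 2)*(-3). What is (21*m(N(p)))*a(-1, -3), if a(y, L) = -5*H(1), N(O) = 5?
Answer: 0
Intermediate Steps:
p = 3 (p = 6 - (1 - 2)*(-3) = 6 - (-1)*(-3) = 6 - 1*3 = 6 - 3 = 3)
m(o) = 2*o*(4 + o) (m(o) = (2*o)*(4 + o) = 2*o*(4 + o))
a(y, L) = 0 (a(y, L) = -5*0 = 0)
(21*m(N(p)))*a(-1, -3) = (21*(2*5*(4 + 5)))*0 = (21*(2*5*9))*0 = (21*90)*0 = 1890*0 = 0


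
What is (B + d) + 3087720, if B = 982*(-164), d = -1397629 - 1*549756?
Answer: 979287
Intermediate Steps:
d = -1947385 (d = -1397629 - 549756 = -1947385)
B = -161048
(B + d) + 3087720 = (-161048 - 1947385) + 3087720 = -2108433 + 3087720 = 979287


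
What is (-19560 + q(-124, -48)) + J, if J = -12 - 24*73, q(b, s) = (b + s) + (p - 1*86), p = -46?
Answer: -21628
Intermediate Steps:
q(b, s) = -132 + b + s (q(b, s) = (b + s) + (-46 - 1*86) = (b + s) + (-46 - 86) = (b + s) - 132 = -132 + b + s)
J = -1764 (J = -12 - 1752 = -1764)
(-19560 + q(-124, -48)) + J = (-19560 + (-132 - 124 - 48)) - 1764 = (-19560 - 304) - 1764 = -19864 - 1764 = -21628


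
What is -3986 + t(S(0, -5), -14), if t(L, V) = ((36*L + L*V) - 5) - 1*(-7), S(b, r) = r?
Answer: -4094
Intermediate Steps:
t(L, V) = 2 + 36*L + L*V (t(L, V) = (-5 + 36*L + L*V) + 7 = 2 + 36*L + L*V)
-3986 + t(S(0, -5), -14) = -3986 + (2 + 36*(-5) - 5*(-14)) = -3986 + (2 - 180 + 70) = -3986 - 108 = -4094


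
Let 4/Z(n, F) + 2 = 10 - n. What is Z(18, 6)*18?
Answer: -36/5 ≈ -7.2000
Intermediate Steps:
Z(n, F) = 4/(8 - n) (Z(n, F) = 4/(-2 + (10 - n)) = 4/(8 - n))
Z(18, 6)*18 = -4/(-8 + 18)*18 = -4/10*18 = -4*1/10*18 = -2/5*18 = -36/5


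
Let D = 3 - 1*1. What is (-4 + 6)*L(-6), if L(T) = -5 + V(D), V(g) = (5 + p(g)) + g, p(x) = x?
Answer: 8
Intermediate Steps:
D = 2 (D = 3 - 1 = 2)
V(g) = 5 + 2*g (V(g) = (5 + g) + g = 5 + 2*g)
L(T) = 4 (L(T) = -5 + (5 + 2*2) = -5 + (5 + 4) = -5 + 9 = 4)
(-4 + 6)*L(-6) = (-4 + 6)*4 = 2*4 = 8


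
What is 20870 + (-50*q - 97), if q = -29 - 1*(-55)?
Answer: 19473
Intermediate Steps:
q = 26 (q = -29 + 55 = 26)
20870 + (-50*q - 97) = 20870 + (-50*26 - 97) = 20870 + (-1300 - 97) = 20870 - 1397 = 19473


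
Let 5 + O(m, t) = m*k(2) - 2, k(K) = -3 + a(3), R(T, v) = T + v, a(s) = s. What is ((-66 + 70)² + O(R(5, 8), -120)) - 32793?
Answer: -32784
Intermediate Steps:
k(K) = 0 (k(K) = -3 + 3 = 0)
O(m, t) = -7 (O(m, t) = -5 + (m*0 - 2) = -5 + (0 - 2) = -5 - 2 = -7)
((-66 + 70)² + O(R(5, 8), -120)) - 32793 = ((-66 + 70)² - 7) - 32793 = (4² - 7) - 32793 = (16 - 7) - 32793 = 9 - 32793 = -32784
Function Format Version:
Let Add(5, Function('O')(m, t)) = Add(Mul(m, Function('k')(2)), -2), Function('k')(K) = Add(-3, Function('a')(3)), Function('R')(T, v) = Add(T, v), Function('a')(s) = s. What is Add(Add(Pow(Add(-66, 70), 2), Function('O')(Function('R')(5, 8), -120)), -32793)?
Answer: -32784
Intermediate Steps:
Function('k')(K) = 0 (Function('k')(K) = Add(-3, 3) = 0)
Function('O')(m, t) = -7 (Function('O')(m, t) = Add(-5, Add(Mul(m, 0), -2)) = Add(-5, Add(0, -2)) = Add(-5, -2) = -7)
Add(Add(Pow(Add(-66, 70), 2), Function('O')(Function('R')(5, 8), -120)), -32793) = Add(Add(Pow(Add(-66, 70), 2), -7), -32793) = Add(Add(Pow(4, 2), -7), -32793) = Add(Add(16, -7), -32793) = Add(9, -32793) = -32784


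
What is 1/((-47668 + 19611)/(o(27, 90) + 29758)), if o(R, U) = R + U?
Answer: -29875/28057 ≈ -1.0648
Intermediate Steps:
1/((-47668 + 19611)/(o(27, 90) + 29758)) = 1/((-47668 + 19611)/((27 + 90) + 29758)) = 1/(-28057/(117 + 29758)) = 1/(-28057/29875) = -29875/28057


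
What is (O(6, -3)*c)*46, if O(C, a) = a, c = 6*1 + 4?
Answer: -1380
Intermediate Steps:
c = 10 (c = 6 + 4 = 10)
(O(6, -3)*c)*46 = -3*10*46 = -30*46 = -1380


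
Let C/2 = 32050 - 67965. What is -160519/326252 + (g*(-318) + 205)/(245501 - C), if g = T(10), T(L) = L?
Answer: -7415464927/14789981916 ≈ -0.50138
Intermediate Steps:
g = 10
C = -71830 (C = 2*(32050 - 67965) = 2*(-35915) = -71830)
-160519/326252 + (g*(-318) + 205)/(245501 - C) = -160519/326252 + (10*(-318) + 205)/(245501 - 1*(-71830)) = -160519*1/326252 + (-3180 + 205)/(245501 + 71830) = -160519/326252 - 2975/317331 = -160519/326252 - 2975*1/317331 = -160519/326252 - 425/45333 = -7415464927/14789981916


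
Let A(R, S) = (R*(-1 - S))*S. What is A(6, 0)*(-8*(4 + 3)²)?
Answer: 0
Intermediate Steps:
A(R, S) = R*S*(-1 - S)
A(6, 0)*(-8*(4 + 3)²) = (-1*6*0*(1 + 0))*(-8*(4 + 3)²) = (-1*6*0*1)*(-8*7²) = 0*(-8*49) = 0*(-392) = 0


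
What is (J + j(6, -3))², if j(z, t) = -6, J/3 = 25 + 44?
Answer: 40401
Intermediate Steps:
J = 207 (J = 3*(25 + 44) = 3*69 = 207)
(J + j(6, -3))² = (207 - 6)² = 201² = 40401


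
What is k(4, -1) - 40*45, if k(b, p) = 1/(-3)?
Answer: -5401/3 ≈ -1800.3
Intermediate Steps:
k(b, p) = -1/3
k(4, -1) - 40*45 = -1/3 - 40*45 = -1/3 - 1800 = -5401/3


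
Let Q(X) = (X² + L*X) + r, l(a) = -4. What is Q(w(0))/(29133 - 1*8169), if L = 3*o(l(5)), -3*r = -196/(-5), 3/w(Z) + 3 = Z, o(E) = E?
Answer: -1/314460 ≈ -3.1801e-6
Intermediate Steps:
w(Z) = 3/(-3 + Z)
r = -196/15 (r = -(-196)/(3*(-5)) = -(-196)*(-1)/(3*5) = -⅓*196/5 = -196/15 ≈ -13.067)
L = -12 (L = 3*(-4) = -12)
Q(X) = -196/15 + X² - 12*X (Q(X) = (X² - 12*X) - 196/15 = -196/15 + X² - 12*X)
Q(w(0))/(29133 - 1*8169) = (-196/15 + (3/(-3 + 0))² - 36/(-3 + 0))/(29133 - 1*8169) = (-196/15 + (3/(-3))² - 36/(-3))/(29133 - 8169) = (-196/15 + (3*(-⅓))² - 36*(-1)/3)/20964 = (-196/15 + (-1)² - 12*(-1))*(1/20964) = (-196/15 + 1 + 12)*(1/20964) = -1/15*1/20964 = -1/314460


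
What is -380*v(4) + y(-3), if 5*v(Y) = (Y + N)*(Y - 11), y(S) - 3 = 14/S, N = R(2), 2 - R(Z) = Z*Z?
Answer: 3187/3 ≈ 1062.3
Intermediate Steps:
R(Z) = 2 - Z**2 (R(Z) = 2 - Z*Z = 2 - Z**2)
N = -2 (N = 2 - 1*2**2 = 2 - 1*4 = 2 - 4 = -2)
y(S) = 3 + 14/S
v(Y) = (-11 + Y)*(-2 + Y)/5 (v(Y) = ((Y - 2)*(Y - 11))/5 = ((-2 + Y)*(-11 + Y))/5 = ((-11 + Y)*(-2 + Y))/5 = (-11 + Y)*(-2 + Y)/5)
-380*v(4) + y(-3) = -380*(22/5 - 13/5*4 + (1/5)*4**2) + (3 + 14/(-3)) = -380*(22/5 - 52/5 + (1/5)*16) + (3 + 14*(-1/3)) = -380*(22/5 - 52/5 + 16/5) + (3 - 14/3) = -380*(-14/5) - 5/3 = 1064 - 5/3 = 3187/3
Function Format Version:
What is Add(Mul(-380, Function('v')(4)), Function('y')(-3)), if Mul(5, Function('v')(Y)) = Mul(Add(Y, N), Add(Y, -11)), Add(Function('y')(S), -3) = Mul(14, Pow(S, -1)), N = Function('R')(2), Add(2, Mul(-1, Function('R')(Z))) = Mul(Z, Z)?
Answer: Rational(3187, 3) ≈ 1062.3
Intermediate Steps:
Function('R')(Z) = Add(2, Mul(-1, Pow(Z, 2))) (Function('R')(Z) = Add(2, Mul(-1, Mul(Z, Z))) = Add(2, Mul(-1, Pow(Z, 2))))
N = -2 (N = Add(2, Mul(-1, Pow(2, 2))) = Add(2, Mul(-1, 4)) = Add(2, -4) = -2)
Function('y')(S) = Add(3, Mul(14, Pow(S, -1)))
Function('v')(Y) = Mul(Rational(1, 5), Add(-11, Y), Add(-2, Y)) (Function('v')(Y) = Mul(Rational(1, 5), Mul(Add(Y, -2), Add(Y, -11))) = Mul(Rational(1, 5), Mul(Add(-2, Y), Add(-11, Y))) = Mul(Rational(1, 5), Mul(Add(-11, Y), Add(-2, Y))) = Mul(Rational(1, 5), Add(-11, Y), Add(-2, Y)))
Add(Mul(-380, Function('v')(4)), Function('y')(-3)) = Add(Mul(-380, Add(Rational(22, 5), Mul(Rational(-13, 5), 4), Mul(Rational(1, 5), Pow(4, 2)))), Add(3, Mul(14, Pow(-3, -1)))) = Add(Mul(-380, Add(Rational(22, 5), Rational(-52, 5), Mul(Rational(1, 5), 16))), Add(3, Mul(14, Rational(-1, 3)))) = Add(Mul(-380, Add(Rational(22, 5), Rational(-52, 5), Rational(16, 5))), Add(3, Rational(-14, 3))) = Add(Mul(-380, Rational(-14, 5)), Rational(-5, 3)) = Add(1064, Rational(-5, 3)) = Rational(3187, 3)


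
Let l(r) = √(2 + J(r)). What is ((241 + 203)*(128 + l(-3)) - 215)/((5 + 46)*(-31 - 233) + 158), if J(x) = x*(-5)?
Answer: -56617/13306 - 222*√17/6653 ≈ -4.3926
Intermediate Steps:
J(x) = -5*x
l(r) = √(2 - 5*r)
((241 + 203)*(128 + l(-3)) - 215)/((5 + 46)*(-31 - 233) + 158) = ((241 + 203)*(128 + √(2 - 5*(-3))) - 215)/((5 + 46)*(-31 - 233) + 158) = (444*(128 + √(2 + 15)) - 215)/(51*(-264) + 158) = (444*(128 + √17) - 215)/(-13464 + 158) = ((56832 + 444*√17) - 215)/(-13306) = (56617 + 444*√17)*(-1/13306) = -56617/13306 - 222*√17/6653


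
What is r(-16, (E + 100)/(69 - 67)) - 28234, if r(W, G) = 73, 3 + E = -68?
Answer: -28161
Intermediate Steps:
E = -71 (E = -3 - 68 = -71)
r(-16, (E + 100)/(69 - 67)) - 28234 = 73 - 28234 = -28161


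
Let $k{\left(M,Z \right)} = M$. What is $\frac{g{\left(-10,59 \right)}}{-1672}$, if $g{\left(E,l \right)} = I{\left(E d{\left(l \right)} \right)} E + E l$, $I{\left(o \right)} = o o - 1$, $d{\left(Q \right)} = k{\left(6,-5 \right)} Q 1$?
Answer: $\frac{31329145}{418} \approx 74950.0$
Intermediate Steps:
$d{\left(Q \right)} = 6 Q$ ($d{\left(Q \right)} = 6 Q 1 = 6 Q$)
$I{\left(o \right)} = -1 + o^{2}$ ($I{\left(o \right)} = o^{2} - 1 = -1 + o^{2}$)
$g{\left(E,l \right)} = E l + E \left(-1 + 36 E^{2} l^{2}\right)$ ($g{\left(E,l \right)} = \left(-1 + \left(E 6 l\right)^{2}\right) E + E l = \left(-1 + \left(6 E l\right)^{2}\right) E + E l = \left(-1 + 36 E^{2} l^{2}\right) E + E l = E \left(-1 + 36 E^{2} l^{2}\right) + E l = E l + E \left(-1 + 36 E^{2} l^{2}\right)$)
$\frac{g{\left(-10,59 \right)}}{-1672} = \frac{\left(-10\right) \left(-1 + 59 + 36 \left(-10\right)^{2} \cdot 59^{2}\right)}{-1672} = - 10 \left(-1 + 59 + 36 \cdot 100 \cdot 3481\right) \left(- \frac{1}{1672}\right) = - 10 \left(-1 + 59 + 12531600\right) \left(- \frac{1}{1672}\right) = \left(-10\right) 12531658 \left(- \frac{1}{1672}\right) = \left(-125316580\right) \left(- \frac{1}{1672}\right) = \frac{31329145}{418}$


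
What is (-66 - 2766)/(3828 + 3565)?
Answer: -2832/7393 ≈ -0.38307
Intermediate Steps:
(-66 - 2766)/(3828 + 3565) = -2832/7393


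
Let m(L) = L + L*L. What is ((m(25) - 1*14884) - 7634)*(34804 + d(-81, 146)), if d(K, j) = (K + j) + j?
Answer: -765708020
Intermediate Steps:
m(L) = L + L²
d(K, j) = K + 2*j
((m(25) - 1*14884) - 7634)*(34804 + d(-81, 146)) = ((25*(1 + 25) - 1*14884) - 7634)*(34804 + (-81 + 2*146)) = ((25*26 - 14884) - 7634)*(34804 + (-81 + 292)) = ((650 - 14884) - 7634)*(34804 + 211) = (-14234 - 7634)*35015 = -21868*35015 = -765708020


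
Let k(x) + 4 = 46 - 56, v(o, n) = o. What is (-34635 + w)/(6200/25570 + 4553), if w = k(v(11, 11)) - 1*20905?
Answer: -142051578/11642641 ≈ -12.201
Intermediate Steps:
k(x) = -14 (k(x) = -4 + (46 - 56) = -4 - 10 = -14)
w = -20919 (w = -14 - 1*20905 = -14 - 20905 = -20919)
(-34635 + w)/(6200/25570 + 4553) = (-34635 - 20919)/(6200/25570 + 4553) = -55554/(6200*(1/25570) + 4553) = -55554/(620/2557 + 4553) = -55554/11642641/2557 = -55554*2557/11642641 = -142051578/11642641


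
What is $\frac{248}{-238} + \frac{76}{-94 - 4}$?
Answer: $- \frac{1514}{833} \approx -1.8175$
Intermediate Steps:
$\frac{248}{-238} + \frac{76}{-94 - 4} = 248 \left(- \frac{1}{238}\right) + \frac{76}{-98} = - \frac{124}{119} + 76 \left(- \frac{1}{98}\right) = - \frac{124}{119} - \frac{38}{49} = - \frac{1514}{833}$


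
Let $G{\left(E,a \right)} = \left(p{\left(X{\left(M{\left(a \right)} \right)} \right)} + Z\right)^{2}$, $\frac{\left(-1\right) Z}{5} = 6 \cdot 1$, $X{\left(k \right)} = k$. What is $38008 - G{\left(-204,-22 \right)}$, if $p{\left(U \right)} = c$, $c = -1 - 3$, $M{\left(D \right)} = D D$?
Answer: $36852$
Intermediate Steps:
$M{\left(D \right)} = D^{2}$
$c = -4$ ($c = -1 - 3 = -4$)
$p{\left(U \right)} = -4$
$Z = -30$ ($Z = - 5 \cdot 6 \cdot 1 = \left(-5\right) 6 = -30$)
$G{\left(E,a \right)} = 1156$ ($G{\left(E,a \right)} = \left(-4 - 30\right)^{2} = \left(-34\right)^{2} = 1156$)
$38008 - G{\left(-204,-22 \right)} = 38008 - 1156 = 36852$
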